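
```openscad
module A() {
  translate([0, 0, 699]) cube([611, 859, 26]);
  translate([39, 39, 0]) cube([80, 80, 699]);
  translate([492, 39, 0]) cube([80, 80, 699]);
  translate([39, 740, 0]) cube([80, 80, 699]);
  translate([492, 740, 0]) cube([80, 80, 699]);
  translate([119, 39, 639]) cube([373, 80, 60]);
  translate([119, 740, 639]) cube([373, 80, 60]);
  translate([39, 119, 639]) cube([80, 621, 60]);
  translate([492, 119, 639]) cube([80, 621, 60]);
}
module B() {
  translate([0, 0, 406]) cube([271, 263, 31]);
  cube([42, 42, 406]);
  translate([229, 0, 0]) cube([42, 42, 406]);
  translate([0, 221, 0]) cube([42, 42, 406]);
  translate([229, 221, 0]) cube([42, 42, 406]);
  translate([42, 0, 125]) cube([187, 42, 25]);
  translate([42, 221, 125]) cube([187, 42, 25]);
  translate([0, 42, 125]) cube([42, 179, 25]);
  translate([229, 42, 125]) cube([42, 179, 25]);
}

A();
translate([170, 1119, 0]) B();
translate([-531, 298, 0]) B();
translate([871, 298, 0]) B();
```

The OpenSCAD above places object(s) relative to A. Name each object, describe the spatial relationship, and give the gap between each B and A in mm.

A is a table. B is a stool. Three stools sit around the table at the +y, −x, +x sides. The gap between each stool and the table is 260 mm.

Each stool's nearest face is 260 mm from the table's bounding box.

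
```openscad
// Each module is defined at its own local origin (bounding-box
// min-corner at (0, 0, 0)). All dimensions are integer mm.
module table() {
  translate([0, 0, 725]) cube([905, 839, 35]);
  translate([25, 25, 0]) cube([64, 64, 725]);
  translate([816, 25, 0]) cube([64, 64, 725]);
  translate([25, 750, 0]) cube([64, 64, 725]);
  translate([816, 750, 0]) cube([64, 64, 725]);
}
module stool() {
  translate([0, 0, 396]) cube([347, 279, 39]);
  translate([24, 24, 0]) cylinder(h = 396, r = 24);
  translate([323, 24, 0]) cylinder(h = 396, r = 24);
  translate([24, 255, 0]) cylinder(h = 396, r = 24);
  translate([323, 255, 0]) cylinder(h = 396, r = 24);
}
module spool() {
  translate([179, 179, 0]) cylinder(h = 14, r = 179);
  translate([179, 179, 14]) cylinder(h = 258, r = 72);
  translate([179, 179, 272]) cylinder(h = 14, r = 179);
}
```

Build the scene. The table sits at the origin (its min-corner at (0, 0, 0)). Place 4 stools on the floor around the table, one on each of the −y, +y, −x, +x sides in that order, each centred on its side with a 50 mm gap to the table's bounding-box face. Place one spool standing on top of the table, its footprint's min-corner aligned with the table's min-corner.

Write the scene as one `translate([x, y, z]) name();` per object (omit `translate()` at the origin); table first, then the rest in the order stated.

table();
translate([279, -329, 0]) stool();
translate([279, 889, 0]) stool();
translate([-397, 280, 0]) stool();
translate([955, 280, 0]) stool();
translate([0, 0, 760]) spool();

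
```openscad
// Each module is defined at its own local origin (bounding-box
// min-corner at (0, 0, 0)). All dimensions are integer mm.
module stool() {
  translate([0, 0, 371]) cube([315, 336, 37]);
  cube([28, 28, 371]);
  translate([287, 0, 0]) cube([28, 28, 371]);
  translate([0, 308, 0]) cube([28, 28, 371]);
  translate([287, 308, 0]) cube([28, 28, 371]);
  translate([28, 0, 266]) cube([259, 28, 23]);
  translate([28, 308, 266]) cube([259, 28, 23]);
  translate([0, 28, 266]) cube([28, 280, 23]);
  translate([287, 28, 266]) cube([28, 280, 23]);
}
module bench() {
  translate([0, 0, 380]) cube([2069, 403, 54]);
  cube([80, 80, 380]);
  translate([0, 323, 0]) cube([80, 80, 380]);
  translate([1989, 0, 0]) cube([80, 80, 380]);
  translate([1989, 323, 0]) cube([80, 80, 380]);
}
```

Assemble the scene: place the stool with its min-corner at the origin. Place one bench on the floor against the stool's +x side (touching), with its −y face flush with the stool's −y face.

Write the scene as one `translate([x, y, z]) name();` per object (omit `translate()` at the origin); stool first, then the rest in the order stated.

stool();
translate([315, 0, 0]) bench();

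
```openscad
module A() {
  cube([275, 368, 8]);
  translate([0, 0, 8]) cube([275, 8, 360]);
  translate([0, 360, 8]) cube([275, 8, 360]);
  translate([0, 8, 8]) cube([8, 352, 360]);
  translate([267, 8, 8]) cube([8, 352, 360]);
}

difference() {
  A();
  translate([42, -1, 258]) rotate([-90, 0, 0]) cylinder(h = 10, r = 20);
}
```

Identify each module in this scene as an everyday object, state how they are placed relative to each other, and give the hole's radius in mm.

A is an open box. The open box has a circular hole through its front wall. The hole's radius is 20 mm.

The subtracted cylinder has r = 20 mm.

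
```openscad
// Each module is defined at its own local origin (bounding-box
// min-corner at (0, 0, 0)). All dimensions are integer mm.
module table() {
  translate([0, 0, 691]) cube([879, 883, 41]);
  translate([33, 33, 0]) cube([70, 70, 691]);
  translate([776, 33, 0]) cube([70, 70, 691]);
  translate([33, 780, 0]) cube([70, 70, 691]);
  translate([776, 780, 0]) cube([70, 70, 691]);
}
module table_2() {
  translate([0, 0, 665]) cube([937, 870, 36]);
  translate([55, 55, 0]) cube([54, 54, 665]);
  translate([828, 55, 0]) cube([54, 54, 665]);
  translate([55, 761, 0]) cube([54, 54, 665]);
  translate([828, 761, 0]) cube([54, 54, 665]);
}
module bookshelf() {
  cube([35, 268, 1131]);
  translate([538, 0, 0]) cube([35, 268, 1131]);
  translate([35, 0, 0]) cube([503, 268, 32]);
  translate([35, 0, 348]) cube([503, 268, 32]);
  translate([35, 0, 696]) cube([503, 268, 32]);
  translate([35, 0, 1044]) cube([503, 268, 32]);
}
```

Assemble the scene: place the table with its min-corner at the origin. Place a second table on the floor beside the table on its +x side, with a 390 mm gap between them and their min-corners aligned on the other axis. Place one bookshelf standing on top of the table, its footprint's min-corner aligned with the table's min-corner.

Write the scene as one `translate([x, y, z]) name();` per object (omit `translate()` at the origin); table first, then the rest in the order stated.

table();
translate([1269, 0, 0]) table_2();
translate([0, 0, 732]) bookshelf();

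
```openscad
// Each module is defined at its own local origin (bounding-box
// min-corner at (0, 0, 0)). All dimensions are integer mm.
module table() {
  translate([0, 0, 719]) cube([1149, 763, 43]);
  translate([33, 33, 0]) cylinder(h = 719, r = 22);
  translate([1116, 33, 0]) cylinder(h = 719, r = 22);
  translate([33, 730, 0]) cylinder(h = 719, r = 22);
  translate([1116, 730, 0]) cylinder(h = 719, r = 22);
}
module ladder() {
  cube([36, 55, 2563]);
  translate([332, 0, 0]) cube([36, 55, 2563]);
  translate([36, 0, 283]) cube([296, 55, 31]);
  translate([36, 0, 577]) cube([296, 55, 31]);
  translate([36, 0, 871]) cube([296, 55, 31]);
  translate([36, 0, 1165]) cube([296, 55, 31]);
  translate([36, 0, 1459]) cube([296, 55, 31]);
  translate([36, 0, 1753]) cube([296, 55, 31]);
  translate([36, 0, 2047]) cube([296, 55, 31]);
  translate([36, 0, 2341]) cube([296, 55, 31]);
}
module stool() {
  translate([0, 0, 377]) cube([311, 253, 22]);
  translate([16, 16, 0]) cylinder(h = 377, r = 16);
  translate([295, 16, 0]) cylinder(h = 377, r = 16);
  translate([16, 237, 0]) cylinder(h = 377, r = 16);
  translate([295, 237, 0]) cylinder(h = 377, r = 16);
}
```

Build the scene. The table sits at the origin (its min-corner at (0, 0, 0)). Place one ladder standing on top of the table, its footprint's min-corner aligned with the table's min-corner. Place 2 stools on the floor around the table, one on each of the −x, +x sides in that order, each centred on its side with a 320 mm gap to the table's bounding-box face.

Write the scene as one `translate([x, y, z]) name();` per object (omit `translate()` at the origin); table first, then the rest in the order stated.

table();
translate([0, 0, 762]) ladder();
translate([-631, 255, 0]) stool();
translate([1469, 255, 0]) stool();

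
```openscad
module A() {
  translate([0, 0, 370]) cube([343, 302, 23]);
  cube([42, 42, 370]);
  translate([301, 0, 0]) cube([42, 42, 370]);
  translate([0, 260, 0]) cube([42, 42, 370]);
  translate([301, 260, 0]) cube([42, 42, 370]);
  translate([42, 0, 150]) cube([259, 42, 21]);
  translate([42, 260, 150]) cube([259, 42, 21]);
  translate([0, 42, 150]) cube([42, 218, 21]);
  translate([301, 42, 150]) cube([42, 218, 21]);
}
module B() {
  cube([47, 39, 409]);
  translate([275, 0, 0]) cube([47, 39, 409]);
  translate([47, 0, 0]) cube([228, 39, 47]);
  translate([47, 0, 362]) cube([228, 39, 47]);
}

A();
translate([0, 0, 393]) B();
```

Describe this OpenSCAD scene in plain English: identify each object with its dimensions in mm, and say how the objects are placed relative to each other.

A is a simple wooden stool: a rectangular seat 343 mm (x) by 302 mm (y), 23 mm thick, top face at z = 393 mm, on four square legs, each 42×42 mm in cross-section. The legs rest on z = 0, each flush with a corner of the seat. Four stretchers, 42 mm wide and 21 mm tall, connect adjacent legs with their undersides at z = 150 mm, each running between the inner faces of the legs it joins and aligned with the legs' outer faces on the other axis.

B is a picture frame with a 228×315 mm rectangular opening (x by z) and a uniform 47 mm border on every side. Frame depth is 39 mm along y. It is built from two vertical stiles running the full outside height and two horizontal rails spanning the gap between the stiles.

The picture frame is on top of the stool.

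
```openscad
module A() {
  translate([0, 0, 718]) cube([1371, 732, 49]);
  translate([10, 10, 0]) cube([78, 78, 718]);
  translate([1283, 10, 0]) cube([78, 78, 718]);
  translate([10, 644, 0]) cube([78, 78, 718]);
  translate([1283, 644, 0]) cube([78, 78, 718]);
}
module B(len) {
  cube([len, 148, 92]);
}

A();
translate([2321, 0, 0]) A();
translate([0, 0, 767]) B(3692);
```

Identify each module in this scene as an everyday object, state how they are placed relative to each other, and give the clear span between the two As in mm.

A is a table. B is a beam. A beam spans the tops of two tables. The clear span between the two tables is 950 mm.

Second table starts at x = 2321; first ends at x = 1371; clear span = 2321 − 1371 = 950 mm.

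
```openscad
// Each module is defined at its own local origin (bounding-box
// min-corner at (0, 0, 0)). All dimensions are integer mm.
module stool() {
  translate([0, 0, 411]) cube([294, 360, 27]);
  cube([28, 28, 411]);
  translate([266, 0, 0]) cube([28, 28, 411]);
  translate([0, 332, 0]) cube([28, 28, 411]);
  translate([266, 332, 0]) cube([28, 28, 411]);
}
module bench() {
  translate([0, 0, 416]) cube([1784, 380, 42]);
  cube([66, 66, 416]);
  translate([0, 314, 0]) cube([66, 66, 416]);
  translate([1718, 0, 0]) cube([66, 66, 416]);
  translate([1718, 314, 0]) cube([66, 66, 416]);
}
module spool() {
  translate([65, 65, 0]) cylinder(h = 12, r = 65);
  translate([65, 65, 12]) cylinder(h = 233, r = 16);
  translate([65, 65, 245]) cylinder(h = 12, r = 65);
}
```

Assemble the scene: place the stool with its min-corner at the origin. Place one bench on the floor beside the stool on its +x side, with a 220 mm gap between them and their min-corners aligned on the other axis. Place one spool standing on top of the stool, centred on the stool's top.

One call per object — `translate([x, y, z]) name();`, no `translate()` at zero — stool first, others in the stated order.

stool();
translate([514, 0, 0]) bench();
translate([82, 115, 438]) spool();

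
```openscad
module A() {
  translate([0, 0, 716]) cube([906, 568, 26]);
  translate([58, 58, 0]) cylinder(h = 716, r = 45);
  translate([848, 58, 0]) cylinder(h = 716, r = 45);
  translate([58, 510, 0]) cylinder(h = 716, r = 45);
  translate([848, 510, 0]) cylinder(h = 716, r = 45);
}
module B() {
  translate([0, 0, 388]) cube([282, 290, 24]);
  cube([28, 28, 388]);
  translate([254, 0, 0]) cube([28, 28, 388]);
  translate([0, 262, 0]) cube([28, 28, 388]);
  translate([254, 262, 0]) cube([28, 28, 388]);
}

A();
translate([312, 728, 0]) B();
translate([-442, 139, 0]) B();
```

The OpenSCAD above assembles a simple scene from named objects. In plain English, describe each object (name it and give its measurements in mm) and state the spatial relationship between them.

A is a table: top 906 mm (x) × 568 mm (y), 26 mm thick, upper face at z = 742 mm, on four round legs of 90 mm diameter, each leg's bounding box inset 13 mm from the nearest pair of top edges, running from z = 0 to the bottom of the top.

B is a simple wooden stool: a rectangular seat 282 mm (x) by 290 mm (y), 24 mm thick, top face at z = 412 mm, on four square legs, each 28×28 mm in cross-section. The legs rest on z = 0, each flush with a corner of the seat.

Two stools sit around the table at the +y, −x sides.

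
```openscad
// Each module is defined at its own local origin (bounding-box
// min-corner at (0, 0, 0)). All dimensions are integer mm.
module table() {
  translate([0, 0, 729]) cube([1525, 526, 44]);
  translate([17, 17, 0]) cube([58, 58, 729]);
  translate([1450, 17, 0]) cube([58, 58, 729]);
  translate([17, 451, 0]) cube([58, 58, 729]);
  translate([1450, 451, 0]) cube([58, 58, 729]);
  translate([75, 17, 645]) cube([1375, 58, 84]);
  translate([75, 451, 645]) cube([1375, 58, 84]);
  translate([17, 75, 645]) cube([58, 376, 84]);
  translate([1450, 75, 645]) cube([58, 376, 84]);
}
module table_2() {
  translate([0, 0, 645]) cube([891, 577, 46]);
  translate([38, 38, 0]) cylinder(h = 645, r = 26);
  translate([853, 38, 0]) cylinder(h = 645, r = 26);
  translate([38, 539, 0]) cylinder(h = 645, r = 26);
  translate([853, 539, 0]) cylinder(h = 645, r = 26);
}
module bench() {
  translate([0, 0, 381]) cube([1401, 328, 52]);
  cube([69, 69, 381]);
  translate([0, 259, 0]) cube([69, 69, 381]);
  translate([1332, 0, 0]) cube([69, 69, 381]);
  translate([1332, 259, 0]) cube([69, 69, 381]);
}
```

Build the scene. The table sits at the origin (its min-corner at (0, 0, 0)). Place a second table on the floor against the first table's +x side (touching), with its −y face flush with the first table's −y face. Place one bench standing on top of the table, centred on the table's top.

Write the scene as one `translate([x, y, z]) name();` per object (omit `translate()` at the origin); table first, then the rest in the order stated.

table();
translate([1525, 0, 0]) table_2();
translate([62, 99, 773]) bench();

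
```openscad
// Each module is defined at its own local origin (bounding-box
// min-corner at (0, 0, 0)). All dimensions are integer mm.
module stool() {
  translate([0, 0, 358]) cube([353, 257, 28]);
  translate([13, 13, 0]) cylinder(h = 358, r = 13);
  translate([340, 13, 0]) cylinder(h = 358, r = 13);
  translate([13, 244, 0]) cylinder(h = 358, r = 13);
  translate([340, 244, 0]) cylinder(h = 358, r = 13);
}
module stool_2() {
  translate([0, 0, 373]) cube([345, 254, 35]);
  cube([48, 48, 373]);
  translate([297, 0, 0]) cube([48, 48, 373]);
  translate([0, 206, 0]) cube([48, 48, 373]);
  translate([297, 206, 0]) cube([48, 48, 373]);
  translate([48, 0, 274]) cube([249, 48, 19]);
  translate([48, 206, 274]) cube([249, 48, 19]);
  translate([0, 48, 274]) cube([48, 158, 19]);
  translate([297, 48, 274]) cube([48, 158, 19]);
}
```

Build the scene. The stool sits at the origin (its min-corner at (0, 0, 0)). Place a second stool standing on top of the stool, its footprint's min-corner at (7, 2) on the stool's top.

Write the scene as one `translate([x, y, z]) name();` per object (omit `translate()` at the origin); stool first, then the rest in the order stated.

stool();
translate([7, 2, 386]) stool_2();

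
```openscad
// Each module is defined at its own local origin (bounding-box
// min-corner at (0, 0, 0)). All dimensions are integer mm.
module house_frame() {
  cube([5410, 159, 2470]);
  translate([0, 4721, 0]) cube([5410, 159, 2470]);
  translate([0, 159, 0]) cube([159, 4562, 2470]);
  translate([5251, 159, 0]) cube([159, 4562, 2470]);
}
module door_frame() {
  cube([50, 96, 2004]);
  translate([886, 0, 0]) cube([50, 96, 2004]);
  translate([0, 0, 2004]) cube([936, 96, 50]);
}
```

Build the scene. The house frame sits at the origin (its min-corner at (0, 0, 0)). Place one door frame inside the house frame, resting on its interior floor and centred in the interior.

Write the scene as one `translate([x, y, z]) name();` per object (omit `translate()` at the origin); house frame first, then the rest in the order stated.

house_frame();
translate([2237, 2392, 0]) door_frame();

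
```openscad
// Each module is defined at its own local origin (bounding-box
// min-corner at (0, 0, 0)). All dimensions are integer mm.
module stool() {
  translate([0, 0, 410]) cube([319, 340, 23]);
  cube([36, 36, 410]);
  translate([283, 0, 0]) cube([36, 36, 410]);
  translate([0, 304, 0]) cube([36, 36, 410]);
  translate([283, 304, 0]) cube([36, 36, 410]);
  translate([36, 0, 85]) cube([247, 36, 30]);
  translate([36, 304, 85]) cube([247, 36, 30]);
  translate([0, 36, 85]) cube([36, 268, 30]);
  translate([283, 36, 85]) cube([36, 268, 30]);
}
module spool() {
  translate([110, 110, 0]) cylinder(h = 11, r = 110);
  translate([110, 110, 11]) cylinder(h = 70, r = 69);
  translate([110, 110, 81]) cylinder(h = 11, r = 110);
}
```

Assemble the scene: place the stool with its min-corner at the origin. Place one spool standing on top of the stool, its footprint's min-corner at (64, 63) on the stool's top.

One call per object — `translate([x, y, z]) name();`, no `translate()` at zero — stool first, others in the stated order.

stool();
translate([64, 63, 433]) spool();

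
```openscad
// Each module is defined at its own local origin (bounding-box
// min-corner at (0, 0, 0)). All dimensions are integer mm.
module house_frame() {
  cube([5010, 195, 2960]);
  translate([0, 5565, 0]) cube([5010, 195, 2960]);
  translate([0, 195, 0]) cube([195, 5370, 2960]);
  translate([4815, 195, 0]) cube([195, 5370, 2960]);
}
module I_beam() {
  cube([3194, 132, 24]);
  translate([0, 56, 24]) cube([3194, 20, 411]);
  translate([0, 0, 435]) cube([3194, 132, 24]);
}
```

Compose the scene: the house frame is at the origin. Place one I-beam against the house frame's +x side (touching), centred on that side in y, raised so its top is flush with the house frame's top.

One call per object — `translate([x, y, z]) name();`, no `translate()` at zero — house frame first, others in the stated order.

house_frame();
translate([5010, 2814, 2501]) I_beam();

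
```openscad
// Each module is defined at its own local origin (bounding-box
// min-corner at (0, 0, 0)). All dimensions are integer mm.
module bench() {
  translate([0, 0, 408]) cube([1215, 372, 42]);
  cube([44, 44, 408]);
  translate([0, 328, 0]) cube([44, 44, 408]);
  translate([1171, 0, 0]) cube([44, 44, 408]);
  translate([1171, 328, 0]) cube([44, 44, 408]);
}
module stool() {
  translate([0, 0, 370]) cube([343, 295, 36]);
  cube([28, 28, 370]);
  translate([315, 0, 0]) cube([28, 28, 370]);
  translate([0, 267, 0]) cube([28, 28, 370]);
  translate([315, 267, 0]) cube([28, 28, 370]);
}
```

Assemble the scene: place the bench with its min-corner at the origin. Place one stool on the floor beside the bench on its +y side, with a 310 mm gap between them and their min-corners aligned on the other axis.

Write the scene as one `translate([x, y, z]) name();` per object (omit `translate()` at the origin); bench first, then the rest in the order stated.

bench();
translate([0, 682, 0]) stool();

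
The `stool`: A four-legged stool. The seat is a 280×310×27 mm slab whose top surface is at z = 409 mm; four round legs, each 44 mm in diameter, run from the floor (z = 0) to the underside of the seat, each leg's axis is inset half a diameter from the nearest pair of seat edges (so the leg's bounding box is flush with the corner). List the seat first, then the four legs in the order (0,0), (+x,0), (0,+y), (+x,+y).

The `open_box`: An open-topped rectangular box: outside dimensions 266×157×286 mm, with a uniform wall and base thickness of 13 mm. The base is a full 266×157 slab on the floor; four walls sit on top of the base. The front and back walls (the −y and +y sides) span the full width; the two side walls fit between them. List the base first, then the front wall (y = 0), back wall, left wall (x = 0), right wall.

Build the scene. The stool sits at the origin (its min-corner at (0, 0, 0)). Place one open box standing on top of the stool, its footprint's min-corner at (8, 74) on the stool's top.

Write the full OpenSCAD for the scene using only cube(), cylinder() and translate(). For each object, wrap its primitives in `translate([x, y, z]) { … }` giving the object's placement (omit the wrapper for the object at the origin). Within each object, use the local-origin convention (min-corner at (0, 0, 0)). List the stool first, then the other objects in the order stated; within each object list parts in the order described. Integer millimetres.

translate([0, 0, 382]) cube([280, 310, 27]);
translate([22, 22, 0]) cylinder(h = 382, r = 22);
translate([258, 22, 0]) cylinder(h = 382, r = 22);
translate([22, 288, 0]) cylinder(h = 382, r = 22);
translate([258, 288, 0]) cylinder(h = 382, r = 22);
translate([8, 74, 409]) {
  cube([266, 157, 13]);
  translate([0, 0, 13]) cube([266, 13, 273]);
  translate([0, 144, 13]) cube([266, 13, 273]);
  translate([0, 13, 13]) cube([13, 131, 273]);
  translate([253, 13, 13]) cube([13, 131, 273]);
}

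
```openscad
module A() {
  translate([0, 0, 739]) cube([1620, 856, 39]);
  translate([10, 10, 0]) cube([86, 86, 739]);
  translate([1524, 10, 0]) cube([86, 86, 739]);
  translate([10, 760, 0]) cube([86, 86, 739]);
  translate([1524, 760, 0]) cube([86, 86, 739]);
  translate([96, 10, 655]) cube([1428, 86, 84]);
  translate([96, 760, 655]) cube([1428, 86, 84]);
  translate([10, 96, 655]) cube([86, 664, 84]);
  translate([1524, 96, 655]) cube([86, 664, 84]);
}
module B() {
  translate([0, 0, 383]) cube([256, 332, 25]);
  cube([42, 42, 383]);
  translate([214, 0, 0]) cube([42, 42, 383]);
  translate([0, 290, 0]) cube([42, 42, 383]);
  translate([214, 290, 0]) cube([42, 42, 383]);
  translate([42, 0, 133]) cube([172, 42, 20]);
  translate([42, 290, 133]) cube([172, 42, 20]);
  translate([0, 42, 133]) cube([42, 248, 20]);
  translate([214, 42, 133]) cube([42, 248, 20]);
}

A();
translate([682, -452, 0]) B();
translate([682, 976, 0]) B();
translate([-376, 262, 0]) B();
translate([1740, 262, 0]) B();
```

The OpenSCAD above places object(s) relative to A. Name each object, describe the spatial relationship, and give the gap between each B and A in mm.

A is a table. B is a stool. Four stools sit around the table at the −y, +y, −x, +x sides. The gap between each stool and the table is 120 mm.

Each stool's nearest face is 120 mm from the table's bounding box.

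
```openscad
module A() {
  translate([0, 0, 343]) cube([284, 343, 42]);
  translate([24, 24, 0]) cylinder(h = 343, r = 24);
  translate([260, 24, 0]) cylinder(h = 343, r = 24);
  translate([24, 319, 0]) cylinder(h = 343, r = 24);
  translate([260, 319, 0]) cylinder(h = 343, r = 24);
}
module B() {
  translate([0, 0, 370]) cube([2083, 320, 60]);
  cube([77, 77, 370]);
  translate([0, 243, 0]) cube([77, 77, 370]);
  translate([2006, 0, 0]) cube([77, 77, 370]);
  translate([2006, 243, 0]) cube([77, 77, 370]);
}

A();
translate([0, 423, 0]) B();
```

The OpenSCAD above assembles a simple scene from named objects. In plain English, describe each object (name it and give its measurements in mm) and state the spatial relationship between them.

A is a four-legged stool. The seat is a 284×343×42 mm slab whose top surface is at z = 385 mm; four round legs, each 48 mm in diameter, run from the floor (z = 0) to the underside of the seat, each leg's axis is inset half a diameter from the nearest pair of seat edges (so the leg's bounding box is flush with the corner).

B is a bench: a 2083×320 mm seat slab, 60 mm thick, top at z = 430 mm, on four 77×77 mm square legs flush with the seat corners and standing on z = 0.

The bench is on the floor beside the stool on its +y side.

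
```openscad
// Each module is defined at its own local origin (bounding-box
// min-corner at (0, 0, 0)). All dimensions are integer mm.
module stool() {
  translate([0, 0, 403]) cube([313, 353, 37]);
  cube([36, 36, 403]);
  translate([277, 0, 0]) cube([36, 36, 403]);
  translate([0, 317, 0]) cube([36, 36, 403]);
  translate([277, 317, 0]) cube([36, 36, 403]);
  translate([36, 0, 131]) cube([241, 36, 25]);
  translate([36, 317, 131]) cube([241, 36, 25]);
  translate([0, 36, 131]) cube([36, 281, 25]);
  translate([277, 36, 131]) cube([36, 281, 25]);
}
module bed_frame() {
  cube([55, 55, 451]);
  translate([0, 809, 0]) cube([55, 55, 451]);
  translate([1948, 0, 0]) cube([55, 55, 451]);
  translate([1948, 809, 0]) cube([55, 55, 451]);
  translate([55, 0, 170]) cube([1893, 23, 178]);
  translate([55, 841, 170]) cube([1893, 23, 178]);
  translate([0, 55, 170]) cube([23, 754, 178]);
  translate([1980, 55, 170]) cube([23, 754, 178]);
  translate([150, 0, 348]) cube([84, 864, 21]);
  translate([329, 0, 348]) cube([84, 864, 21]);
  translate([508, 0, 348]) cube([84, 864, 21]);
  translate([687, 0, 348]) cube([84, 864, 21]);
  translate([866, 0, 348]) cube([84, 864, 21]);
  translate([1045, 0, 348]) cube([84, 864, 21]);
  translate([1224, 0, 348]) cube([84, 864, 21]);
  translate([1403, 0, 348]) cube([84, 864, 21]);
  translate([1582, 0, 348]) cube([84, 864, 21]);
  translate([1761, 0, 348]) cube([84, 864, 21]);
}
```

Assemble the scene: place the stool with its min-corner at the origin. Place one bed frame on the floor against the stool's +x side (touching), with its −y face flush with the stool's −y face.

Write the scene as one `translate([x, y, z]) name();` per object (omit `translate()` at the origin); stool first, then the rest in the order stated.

stool();
translate([313, 0, 0]) bed_frame();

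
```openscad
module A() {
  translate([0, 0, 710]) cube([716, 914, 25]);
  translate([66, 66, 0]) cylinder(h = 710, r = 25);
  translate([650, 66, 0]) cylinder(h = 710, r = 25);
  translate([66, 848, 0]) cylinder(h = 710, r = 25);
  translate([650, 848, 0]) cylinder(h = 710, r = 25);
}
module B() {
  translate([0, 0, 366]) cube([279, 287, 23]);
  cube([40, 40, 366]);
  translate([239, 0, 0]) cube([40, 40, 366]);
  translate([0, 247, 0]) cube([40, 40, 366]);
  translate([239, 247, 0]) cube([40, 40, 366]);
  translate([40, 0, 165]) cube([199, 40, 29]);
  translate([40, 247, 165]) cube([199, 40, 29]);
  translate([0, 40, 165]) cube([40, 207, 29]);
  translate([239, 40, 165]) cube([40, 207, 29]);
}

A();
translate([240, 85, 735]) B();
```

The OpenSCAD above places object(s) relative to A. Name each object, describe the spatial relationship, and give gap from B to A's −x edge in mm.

The stool's min-x is at 240; the table's min-x is 0; gap = 240 mm.

A is a table. B is a stool. The stool is on top of the table. The gap from the stool to the table's −x edge is 240 mm.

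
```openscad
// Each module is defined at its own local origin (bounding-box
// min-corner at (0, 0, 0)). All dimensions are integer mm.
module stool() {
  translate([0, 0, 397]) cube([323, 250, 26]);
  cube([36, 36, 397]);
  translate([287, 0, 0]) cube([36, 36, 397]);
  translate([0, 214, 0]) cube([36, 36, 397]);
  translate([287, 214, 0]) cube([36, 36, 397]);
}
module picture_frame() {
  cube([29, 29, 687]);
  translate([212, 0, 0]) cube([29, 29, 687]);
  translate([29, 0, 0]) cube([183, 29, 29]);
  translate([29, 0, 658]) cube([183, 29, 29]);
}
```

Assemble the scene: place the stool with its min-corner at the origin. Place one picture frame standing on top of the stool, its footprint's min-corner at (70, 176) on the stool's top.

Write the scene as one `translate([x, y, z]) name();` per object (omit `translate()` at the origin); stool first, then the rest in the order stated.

stool();
translate([70, 176, 423]) picture_frame();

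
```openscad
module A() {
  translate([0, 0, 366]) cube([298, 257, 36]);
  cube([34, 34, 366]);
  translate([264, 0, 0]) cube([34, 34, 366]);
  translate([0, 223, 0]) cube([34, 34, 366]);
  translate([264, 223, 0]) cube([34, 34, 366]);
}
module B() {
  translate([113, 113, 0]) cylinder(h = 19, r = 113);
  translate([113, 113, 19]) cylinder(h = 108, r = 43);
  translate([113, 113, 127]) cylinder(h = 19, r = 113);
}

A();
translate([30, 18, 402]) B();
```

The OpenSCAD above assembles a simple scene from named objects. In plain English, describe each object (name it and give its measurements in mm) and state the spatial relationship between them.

A is a four-legged stool. The seat is a 298×257×36 mm slab whose top surface is at z = 402 mm; four square legs, each 34×34 mm in cross-section, run from the floor (z = 0) to the underside of the seat, each flush with a corner of the seat.

B is a spool: two coaxial disc flanges of radius 113 mm and thickness 19 mm, joined by a core cylinder of radius 43 mm and height 108 mm. The lower flange rests on z = 0 and the three cylinders share a vertical axis.

The spool is on top of the stool.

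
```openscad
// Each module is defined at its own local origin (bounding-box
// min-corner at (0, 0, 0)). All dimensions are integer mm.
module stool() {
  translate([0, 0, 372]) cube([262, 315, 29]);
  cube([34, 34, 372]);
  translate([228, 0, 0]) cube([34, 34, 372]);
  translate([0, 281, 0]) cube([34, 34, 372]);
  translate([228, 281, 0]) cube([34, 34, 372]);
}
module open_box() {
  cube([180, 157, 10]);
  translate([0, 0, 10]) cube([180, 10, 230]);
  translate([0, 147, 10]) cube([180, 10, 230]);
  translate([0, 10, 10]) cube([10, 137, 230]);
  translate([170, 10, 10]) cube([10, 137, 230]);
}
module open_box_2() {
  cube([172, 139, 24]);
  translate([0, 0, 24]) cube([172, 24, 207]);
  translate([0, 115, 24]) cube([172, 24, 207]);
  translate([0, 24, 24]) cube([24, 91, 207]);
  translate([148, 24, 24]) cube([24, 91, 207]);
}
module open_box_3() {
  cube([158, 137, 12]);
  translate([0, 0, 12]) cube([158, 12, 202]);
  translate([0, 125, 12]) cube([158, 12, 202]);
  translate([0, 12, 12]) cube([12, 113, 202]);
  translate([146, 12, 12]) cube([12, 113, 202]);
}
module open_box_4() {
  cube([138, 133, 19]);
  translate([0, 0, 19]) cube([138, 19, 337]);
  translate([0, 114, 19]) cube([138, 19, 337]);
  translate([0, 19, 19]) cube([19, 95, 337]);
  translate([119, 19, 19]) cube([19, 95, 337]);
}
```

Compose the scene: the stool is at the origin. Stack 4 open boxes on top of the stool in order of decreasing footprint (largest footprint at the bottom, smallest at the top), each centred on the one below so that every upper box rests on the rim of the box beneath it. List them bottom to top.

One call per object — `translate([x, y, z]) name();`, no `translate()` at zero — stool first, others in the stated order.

stool();
translate([41, 79, 401]) open_box();
translate([45, 88, 641]) open_box_2();
translate([52, 89, 872]) open_box_3();
translate([62, 91, 1086]) open_box_4();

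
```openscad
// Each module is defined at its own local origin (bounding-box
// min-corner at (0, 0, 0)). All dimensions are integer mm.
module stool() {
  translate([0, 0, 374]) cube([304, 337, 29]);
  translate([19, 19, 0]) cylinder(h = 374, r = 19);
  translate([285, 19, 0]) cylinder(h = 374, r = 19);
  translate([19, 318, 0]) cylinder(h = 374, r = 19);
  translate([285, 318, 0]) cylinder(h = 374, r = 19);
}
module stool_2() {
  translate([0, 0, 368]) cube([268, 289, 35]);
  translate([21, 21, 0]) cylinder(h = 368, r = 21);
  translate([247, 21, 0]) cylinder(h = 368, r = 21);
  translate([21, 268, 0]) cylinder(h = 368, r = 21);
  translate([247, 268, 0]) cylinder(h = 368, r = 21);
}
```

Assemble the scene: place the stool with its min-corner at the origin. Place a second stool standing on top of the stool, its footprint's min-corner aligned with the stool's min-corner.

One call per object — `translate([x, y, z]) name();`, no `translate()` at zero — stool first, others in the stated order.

stool();
translate([0, 0, 403]) stool_2();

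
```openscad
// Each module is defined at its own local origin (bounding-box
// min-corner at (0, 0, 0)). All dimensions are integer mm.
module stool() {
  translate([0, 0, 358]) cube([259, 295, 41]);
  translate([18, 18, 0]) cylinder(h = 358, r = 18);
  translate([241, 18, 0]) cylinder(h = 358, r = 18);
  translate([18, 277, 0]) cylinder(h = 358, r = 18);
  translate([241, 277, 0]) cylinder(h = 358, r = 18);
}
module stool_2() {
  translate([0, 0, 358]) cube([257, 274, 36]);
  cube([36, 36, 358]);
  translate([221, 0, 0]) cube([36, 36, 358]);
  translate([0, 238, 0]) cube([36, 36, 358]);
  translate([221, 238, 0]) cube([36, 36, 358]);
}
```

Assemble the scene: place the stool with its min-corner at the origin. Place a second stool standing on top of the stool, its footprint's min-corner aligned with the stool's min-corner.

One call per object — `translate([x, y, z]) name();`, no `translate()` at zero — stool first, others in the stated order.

stool();
translate([0, 0, 399]) stool_2();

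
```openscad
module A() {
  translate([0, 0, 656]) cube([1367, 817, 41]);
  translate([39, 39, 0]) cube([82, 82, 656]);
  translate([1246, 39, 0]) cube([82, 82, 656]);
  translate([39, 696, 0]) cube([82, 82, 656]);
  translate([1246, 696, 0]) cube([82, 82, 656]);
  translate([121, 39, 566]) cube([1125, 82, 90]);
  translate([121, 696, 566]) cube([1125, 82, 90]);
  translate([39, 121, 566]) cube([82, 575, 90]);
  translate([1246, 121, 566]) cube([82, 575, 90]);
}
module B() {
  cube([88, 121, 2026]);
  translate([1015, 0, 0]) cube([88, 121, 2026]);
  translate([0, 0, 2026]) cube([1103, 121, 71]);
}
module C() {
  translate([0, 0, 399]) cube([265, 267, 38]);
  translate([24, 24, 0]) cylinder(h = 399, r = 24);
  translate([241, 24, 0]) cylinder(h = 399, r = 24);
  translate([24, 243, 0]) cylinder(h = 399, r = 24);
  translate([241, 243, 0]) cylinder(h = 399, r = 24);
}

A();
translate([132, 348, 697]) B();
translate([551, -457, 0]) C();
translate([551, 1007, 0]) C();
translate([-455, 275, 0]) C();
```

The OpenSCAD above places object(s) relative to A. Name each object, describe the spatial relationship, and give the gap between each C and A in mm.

Each stool's nearest face is 190 mm from the table's bounding box.

A is a table. B is a door frame. C is a stool. The door frame is on top of the table, centred. Three stools sit around the table at the −y, +y, −x sides. The gap between each stool and the table is 190 mm.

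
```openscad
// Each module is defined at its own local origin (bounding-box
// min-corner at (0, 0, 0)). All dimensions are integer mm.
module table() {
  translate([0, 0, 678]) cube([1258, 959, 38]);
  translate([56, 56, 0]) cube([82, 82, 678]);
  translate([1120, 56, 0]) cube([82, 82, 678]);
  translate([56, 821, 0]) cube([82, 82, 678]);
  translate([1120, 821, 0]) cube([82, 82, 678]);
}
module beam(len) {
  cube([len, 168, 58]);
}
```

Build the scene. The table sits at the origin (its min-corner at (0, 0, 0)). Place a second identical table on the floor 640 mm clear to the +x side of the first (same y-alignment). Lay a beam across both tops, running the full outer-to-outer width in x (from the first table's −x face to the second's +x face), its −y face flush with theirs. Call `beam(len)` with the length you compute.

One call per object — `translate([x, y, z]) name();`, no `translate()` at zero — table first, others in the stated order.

table();
translate([1898, 0, 0]) table();
translate([0, 0, 716]) beam(3156);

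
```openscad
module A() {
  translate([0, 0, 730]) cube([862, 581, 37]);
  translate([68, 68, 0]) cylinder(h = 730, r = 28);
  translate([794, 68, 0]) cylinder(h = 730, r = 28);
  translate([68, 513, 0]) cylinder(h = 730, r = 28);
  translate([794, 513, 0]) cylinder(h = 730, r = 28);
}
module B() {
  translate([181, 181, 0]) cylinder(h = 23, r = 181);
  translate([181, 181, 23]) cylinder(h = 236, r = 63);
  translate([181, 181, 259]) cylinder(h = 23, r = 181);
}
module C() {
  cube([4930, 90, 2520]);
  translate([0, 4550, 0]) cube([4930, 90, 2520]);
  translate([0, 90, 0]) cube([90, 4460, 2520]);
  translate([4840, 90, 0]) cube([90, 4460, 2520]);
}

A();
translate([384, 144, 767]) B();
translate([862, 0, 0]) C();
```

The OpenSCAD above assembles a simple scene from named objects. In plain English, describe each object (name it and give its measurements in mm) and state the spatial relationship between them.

A is a table: top 862 mm (x) × 581 mm (y), 37 mm thick, upper face at z = 767 mm, on four round legs of 56 mm diameter, each leg's bounding box inset 40 mm from the nearest pair of top edges, running from z = 0 to the bottom of the top.

B is a spool: two coaxial disc flanges of radius 181 mm and thickness 23 mm, joined by a core cylinder of radius 63 mm and height 236 mm. The lower flange rests on z = 0 and the three cylinders share a vertical axis.

C is a box-shaped house frame (walls only): outside footprint 4930×4640 mm, wall height 2520 mm, wall thickness 90 mm. The two y-facing walls run the full x-width; the two x-facing walls fit between the inner faces of the y-facing walls.

The spool is on top of the table. The house frame is against the table's +x side, with their −y faces flush.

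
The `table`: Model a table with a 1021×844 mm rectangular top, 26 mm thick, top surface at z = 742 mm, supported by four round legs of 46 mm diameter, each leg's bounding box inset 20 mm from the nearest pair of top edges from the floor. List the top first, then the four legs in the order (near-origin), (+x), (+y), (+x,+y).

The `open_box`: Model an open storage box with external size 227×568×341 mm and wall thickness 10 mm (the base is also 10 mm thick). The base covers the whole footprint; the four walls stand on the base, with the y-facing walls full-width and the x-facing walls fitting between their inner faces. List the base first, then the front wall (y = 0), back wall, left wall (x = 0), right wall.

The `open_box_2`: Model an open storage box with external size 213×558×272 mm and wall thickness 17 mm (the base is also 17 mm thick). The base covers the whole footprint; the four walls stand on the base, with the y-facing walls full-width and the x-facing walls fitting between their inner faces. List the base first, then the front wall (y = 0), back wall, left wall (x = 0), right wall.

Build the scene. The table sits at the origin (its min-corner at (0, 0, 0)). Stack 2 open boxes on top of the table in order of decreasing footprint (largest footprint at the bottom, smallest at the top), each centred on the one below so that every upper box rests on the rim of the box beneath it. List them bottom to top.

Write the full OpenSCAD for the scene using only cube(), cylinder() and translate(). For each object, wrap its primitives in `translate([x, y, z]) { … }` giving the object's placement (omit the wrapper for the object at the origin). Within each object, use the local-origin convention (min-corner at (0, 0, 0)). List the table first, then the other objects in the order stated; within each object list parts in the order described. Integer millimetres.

translate([0, 0, 716]) cube([1021, 844, 26]);
translate([43, 43, 0]) cylinder(h = 716, r = 23);
translate([978, 43, 0]) cylinder(h = 716, r = 23);
translate([43, 801, 0]) cylinder(h = 716, r = 23);
translate([978, 801, 0]) cylinder(h = 716, r = 23);
translate([397, 138, 742]) {
  cube([227, 568, 10]);
  translate([0, 0, 10]) cube([227, 10, 331]);
  translate([0, 558, 10]) cube([227, 10, 331]);
  translate([0, 10, 10]) cube([10, 548, 331]);
  translate([217, 10, 10]) cube([10, 548, 331]);
}
translate([404, 143, 1083]) {
  cube([213, 558, 17]);
  translate([0, 0, 17]) cube([213, 17, 255]);
  translate([0, 541, 17]) cube([213, 17, 255]);
  translate([0, 17, 17]) cube([17, 524, 255]);
  translate([196, 17, 17]) cube([17, 524, 255]);
}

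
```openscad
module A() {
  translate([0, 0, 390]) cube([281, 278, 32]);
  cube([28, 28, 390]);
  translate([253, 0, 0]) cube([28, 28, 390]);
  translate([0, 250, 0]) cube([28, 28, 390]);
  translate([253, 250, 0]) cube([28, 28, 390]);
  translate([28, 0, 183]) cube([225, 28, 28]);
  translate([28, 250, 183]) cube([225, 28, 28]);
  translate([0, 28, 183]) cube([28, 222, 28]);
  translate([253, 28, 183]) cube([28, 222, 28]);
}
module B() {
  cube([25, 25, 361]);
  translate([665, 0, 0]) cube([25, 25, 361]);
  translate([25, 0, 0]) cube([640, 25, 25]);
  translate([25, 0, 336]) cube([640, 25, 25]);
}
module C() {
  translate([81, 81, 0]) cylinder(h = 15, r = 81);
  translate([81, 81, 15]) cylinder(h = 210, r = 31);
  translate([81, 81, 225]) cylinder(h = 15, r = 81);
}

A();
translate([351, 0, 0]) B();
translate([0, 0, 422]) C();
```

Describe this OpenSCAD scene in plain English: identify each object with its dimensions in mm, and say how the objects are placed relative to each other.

A is a four-legged stool. The seat is 281×278 mm, 32 mm thick, top at z = 422 mm. It stands on four square legs, each 28×28 mm in cross-section, from z = 0 to the seat underside, each flush with a corner of the seat. Four stretchers, 28 mm wide and 28 mm tall, connect adjacent legs with their undersides at z = 183 mm, each running between the inner faces of the legs it joins and aligned with the legs' outer faces on the other axis.

B is a picture frame with a 640×311 mm rectangular opening (x by z) and a uniform 25 mm border on every side. Frame depth is 25 mm along y. It is built from two vertical stiles running the full outside height and two horizontal rails spanning the gap between the stiles.

C is a spool: two coaxial disc flanges of radius 81 mm and thickness 15 mm, joined by a core cylinder of radius 31 mm and height 210 mm. The lower flange rests on z = 0 and the three cylinders share a vertical axis.

The picture frame is on the floor beside the stool on its +x side. The spool is on top of the stool.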